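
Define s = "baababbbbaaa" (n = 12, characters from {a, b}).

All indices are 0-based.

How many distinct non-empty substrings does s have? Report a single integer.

rank→(start, suffix):
  0 → (11, 'a')
  1 → (10, 'aa')
  2 → (9, 'aaa')
  3 → (1, 'aababbbbaaa')
  4 → (2, 'ababbbbaaa')
  5 → (4, 'abbbbaaa')
  6 → (8, 'baaa')
  7 → (0, 'baababbbbaaa')
  8 → (3, 'babbbbaaa')
  9 → (7, 'bbaaa')
  10 → (6, 'bbbaaa')
  11 → (5, 'bbbbaaa')

SA = [11, 10, 9, 1, 2, 4, 8, 0, 3, 7, 6, 5]
[i] adj suffixes → lcp
  [1] 11/10 → 1 ('a')
  [2] 10/9 → 2 ('aa')
  [3] 9/1 → 2 ('aa')
  [4] 1/2 → 1 ('a')
  [5] 2/4 → 2 ('ab')
  [6] 4/8 → 0 ('')
  [7] 8/0 → 3 ('baa')
  [8] 0/3 → 2 ('ba')
  [9] 3/7 → 1 ('b')
  [10] 7/6 → 2 ('bb')
  [11] 6/5 → 3 ('bbb')

n(n+1)/2 = 12·13/2 = 78
Σ LCP = 0 + 1 + 2 + 2 + 1 + 2 + 0 + 3 + 2 + 1 + 2 + 3 = 19
distinct = 78 − 19 = 59

59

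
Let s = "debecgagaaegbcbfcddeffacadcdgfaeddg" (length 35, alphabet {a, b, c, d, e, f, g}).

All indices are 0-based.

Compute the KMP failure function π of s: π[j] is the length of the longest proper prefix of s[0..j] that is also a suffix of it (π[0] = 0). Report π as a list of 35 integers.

[0, 0, 0, 0, 0, 0, 0, 0, 0, 0, 0, 0, 0, 0, 0, 0, 0, 1, 1, 2, 0, 0, 0, 0, 0, 1, 0, 1, 0, 0, 0, 0, 1, 1, 0]

π[0] = 0
j=1 s[j]='e': π[1]=0 (border '')
j=2 s[j]='b': π[2]=0 (border '')
j=3 s[j]='e': π[3]=0 (border '')
j=4 s[j]='c': π[4]=0 (border '')
j=5 s[j]='g': π[5]=0 (border '')
j=6 s[j]='a': π[6]=0 (border '')
j=7 s[j]='g': π[7]=0 (border '')
j=8 s[j]='a': π[8]=0 (border '')
j=9 s[j]='a': π[9]=0 (border '')
j=10 s[j]='e': π[10]=0 (border '')
j=11 s[j]='g': π[11]=0 (border '')
j=12 s[j]='b': π[12]=0 (border '')
j=13 s[j]='c': π[13]=0 (border '')
j=14 s[j]='b': π[14]=0 (border '')
j=15 s[j]='f': π[15]=0 (border '')
j=16 s[j]='c': π[16]=0 (border '')
j=17 s[j]='d': π[17]=1 (border 'd')
j=18 s[j]='d': k: 1→0; π[18]=1 (border 'd')
j=19 s[j]='e': π[19]=2 (border 'de')
j=20 s[j]='f': k: 2→0; π[20]=0 (border '')
j=21 s[j]='f': π[21]=0 (border '')
j=22 s[j]='a': π[22]=0 (border '')
j=23 s[j]='c': π[23]=0 (border '')
j=24 s[j]='a': π[24]=0 (border '')
j=25 s[j]='d': π[25]=1 (border 'd')
j=26 s[j]='c': k: 1→0; π[26]=0 (border '')
j=27 s[j]='d': π[27]=1 (border 'd')
j=28 s[j]='g': k: 1→0; π[28]=0 (border '')
j=29 s[j]='f': π[29]=0 (border '')
j=30 s[j]='a': π[30]=0 (border '')
j=31 s[j]='e': π[31]=0 (border '')
j=32 s[j]='d': π[32]=1 (border 'd')
j=33 s[j]='d': k: 1→0; π[33]=1 (border 'd')
j=34 s[j]='g': k: 1→0; π[34]=0 (border '')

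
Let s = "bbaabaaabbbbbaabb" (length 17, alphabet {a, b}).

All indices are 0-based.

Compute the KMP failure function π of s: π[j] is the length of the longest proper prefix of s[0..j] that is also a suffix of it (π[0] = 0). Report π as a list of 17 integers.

π[0] = 0
j=1 s[j]='b': π[1]=1 (border 'b')
j=2 s[j]='a': k: 1→0; π[2]=0 (border '')
j=3 s[j]='a': π[3]=0 (border '')
j=4 s[j]='b': π[4]=1 (border 'b')
j=5 s[j]='a': k: 1→0; π[5]=0 (border '')
j=6 s[j]='a': π[6]=0 (border '')
j=7 s[j]='a': π[7]=0 (border '')
j=8 s[j]='b': π[8]=1 (border 'b')
j=9 s[j]='b': π[9]=2 (border 'bb')
j=10 s[j]='b': k: 2→1; π[10]=2 (border 'bb')
j=11 s[j]='b': k: 2→1; π[11]=2 (border 'bb')
j=12 s[j]='b': k: 2→1; π[12]=2 (border 'bb')
j=13 s[j]='a': π[13]=3 (border 'bba')
j=14 s[j]='a': π[14]=4 (border 'bbaa')
j=15 s[j]='b': π[15]=5 (border 'bbaab')
j=16 s[j]='b': k: 5→1; π[16]=2 (border 'bb')

[0, 1, 0, 0, 1, 0, 0, 0, 1, 2, 2, 2, 2, 3, 4, 5, 2]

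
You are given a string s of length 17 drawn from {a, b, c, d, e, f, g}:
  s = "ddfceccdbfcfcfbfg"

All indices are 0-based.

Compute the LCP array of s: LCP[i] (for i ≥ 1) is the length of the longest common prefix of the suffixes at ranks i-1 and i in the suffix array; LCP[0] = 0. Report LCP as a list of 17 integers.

rank→(start, suffix):
  0 → (8, 'bfcfcfbfg')
  1 → (14, 'bfg')
  2 → (5, 'ccdbfcfcfbfg')
  3 → (6, 'cdbfcfcfbfg')
  4 → (3, 'ceccdbfcfcfbfg')
  5 → (12, 'cfbfg')
  6 → (10, 'cfcfbfg')
  7 → (7, 'dbfcfcfbfg')
  8 → (0, 'ddfceccdbfcfcfbfg')
  9 → (1, 'dfceccdbfcfcfbfg')
  10 → (4, 'eccdbfcfcfbfg')
  11 → (13, 'fbfg')
  12 → (2, 'fceccdbfcfcfbfg')
  13 → (11, 'fcfbfg')
  14 → (9, 'fcfcfbfg')
  15 → (15, 'fg')
  16 → (16, 'g')

SA = [8, 14, 5, 6, 3, 12, 10, 7, 0, 1, 4, 13, 2, 11, 9, 15, 16]
i: (SA[i-1],SA[i]) lcp shared
  1: (8,14) 2 'bf'
  2: (14,5) 0 ''
  3: (5,6) 1 'c'
  4: (6,3) 1 'c'
  5: (3,12) 1 'c'
  6: (12,10) 2 'cf'
  7: (10,7) 0 ''
  8: (7,0) 1 'd'
  9: (0,1) 1 'd'
  10: (1,4) 0 ''
  11: (4,13) 0 ''
  12: (13,2) 1 'f'
  13: (2,11) 2 'fc'
  14: (11,9) 3 'fcf'
  15: (9,15) 1 'f'
  16: (15,16) 0 ''

[0, 2, 0, 1, 1, 1, 2, 0, 1, 1, 0, 0, 1, 2, 3, 1, 0]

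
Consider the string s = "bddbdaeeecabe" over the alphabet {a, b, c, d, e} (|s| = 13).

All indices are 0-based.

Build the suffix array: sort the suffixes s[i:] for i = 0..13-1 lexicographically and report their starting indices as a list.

[10, 5, 3, 0, 11, 9, 4, 2, 1, 12, 8, 7, 6]

sorted suffixes:
  #0 SA[0]=10  'abe'
  #1 SA[1]=5  'aeeecabe'
  #2 SA[2]=3  'bdaeeecabe'
  #3 SA[3]=0  'bddbdaeeecabe'
  #4 SA[4]=11  'be'
  #5 SA[5]=9  'cabe'
  #6 SA[6]=4  'daeeecabe'
  #7 SA[7]=2  'dbdaeeecabe'
  #8 SA[8]=1  'ddbdaeeecabe'
  #9 SA[9]=12  'e'
  #10 SA[10]=8  'ecabe'
  #11 SA[11]=7  'eecabe'
  #12 SA[12]=6  'eeecabe'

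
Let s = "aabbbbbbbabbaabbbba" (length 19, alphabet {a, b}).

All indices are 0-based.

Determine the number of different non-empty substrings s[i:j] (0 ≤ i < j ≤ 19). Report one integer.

rank→(start, suffix):
  0 → (18, 'a')
  1 → (12, 'aabbbba')
  2 → (0, 'aabbbbbbbabbaabbbba')
  3 → (9, 'abbaabbbba')
  4 → (13, 'abbbba')
  5 → (1, 'abbbbbbbabbaabbbba')
  6 → (17, 'ba')
  7 → (11, 'baabbbba')
  8 → (8, 'babbaabbbba')
  9 → (16, 'bba')
  10 → (10, 'bbaabbbba')
  11 → (7, 'bbabbaabbbba')
  12 → (15, 'bbba')
  13 → (6, 'bbbabbaabbbba')
  14 → (14, 'bbbba')
  15 → (5, 'bbbbabbaabbbba')
  16 → (4, 'bbbbbabbaabbbba')
  17 → (3, 'bbbbbbabbaabbbba')
  18 → (2, 'bbbbbbbabbaabbbba')

SA = [18, 12, 0, 9, 13, 1, 17, 11, 8, 16, 10, 7, 15, 6, 14, 5, 4, 3, 2]
i: (SA[i-1],SA[i]) lcp shared
  1: (18,12) 1 'a'
  2: (12,0) 6 'aabbbb'
  3: (0,9) 1 'a'
  4: (9,13) 3 'abb'
  5: (13,1) 5 'abbbb'
  6: (1,17) 0 ''
  7: (17,11) 2 'ba'
  8: (11,8) 2 'ba'
  9: (8,16) 1 'b'
  10: (16,10) 3 'bba'
  11: (10,7) 3 'bba'
  12: (7,15) 2 'bb'
  13: (15,6) 4 'bbba'
  14: (6,14) 3 'bbb'
  15: (14,5) 5 'bbbba'
  16: (5,4) 4 'bbbb'
  17: (4,3) 5 'bbbbb'
  18: (3,2) 6 'bbbbbb'

n(n+1)/2 = 19·20/2 = 190
Σ LCP = 0 + 1 + 6 + 1 + 3 + 5 + 0 + 2 + 2 + 1 + 3 + 3 + 2 + 4 + 3 + 5 + 4 + 5 + 6 = 56
distinct = 190 − 56 = 134

134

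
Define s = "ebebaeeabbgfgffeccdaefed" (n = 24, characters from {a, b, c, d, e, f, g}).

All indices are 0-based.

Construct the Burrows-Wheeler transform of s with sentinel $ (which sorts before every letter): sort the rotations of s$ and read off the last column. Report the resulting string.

debdeaebececeb$ffaafeggfb

rank  rotation                   last
    0  $ebebaeeabbgfgffeccdaefed  d
    1  abbgfgffeccdaefed$ebebaee  e
    2  aeeabbgfgffeccdaefed$ebeb  b
    3  aefed$ebebaeeabbgfgffeccd  d
    4  baeeabbgfgffeccdaefed$ebe  e
    5  bbgfgffeccdaefed$ebebaeea  a
    6  bebaeeabbgfgffeccdaefed$e  e
    7  bgfgffeccdaefed$ebebaeeab  b
    8  ccdaefed$ebebaeeabbgfgffe  e
    9  cdaefed$ebebaeeabbgfgffec  c
   10  d$ebebaeeabbgfgffeccdaefe  e
   11  daefed$ebebaeeabbgfgffecc  c
   12  eabbgfgffeccdaefed$ebebae  e
   13  ebaeeabbgfgffeccdaefed$eb  b
   14  ebebaeeabbgfgffeccdaefed$  $
   15  eccdaefed$ebebaeeabbgfgff  f
   16  ed$ebebaeeabbgfgffeccdaef  f
   17  eeabbgfgffeccdaefed$ebeba  a
   18  efed$ebebaeeabbgfgffeccda  a
   19  feccdaefed$ebebaeeabbgfgf  f
   20  fed$ebebaeeabbgfgffeccdae  e
   21  ffeccdaefed$ebebaeeabbgfg  g
   22  fgffeccdaefed$ebebaeeabbg  g
   23  gffeccdaefed$ebebaeeabbgf  f
   24  gfgffeccdaefed$ebebaeeabb  b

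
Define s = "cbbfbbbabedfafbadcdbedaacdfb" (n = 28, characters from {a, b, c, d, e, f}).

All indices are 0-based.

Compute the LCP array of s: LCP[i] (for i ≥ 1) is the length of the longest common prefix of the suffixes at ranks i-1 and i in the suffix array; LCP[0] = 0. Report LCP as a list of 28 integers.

rank→(start, suffix):
  0 → (22, 'aacdfb')
  1 → (7, 'abedfafbadcdbedaacdfb')
  2 → (23, 'acdfb')
  3 → (15, 'adcdbedaacdfb')
  4 → (12, 'afbadcdbedaacdfb')
  5 → (27, 'b')
  6 → (6, 'babedfafbadcdbedaacdfb')
  7 → (14, 'badcdbedaacdfb')
  8 → (5, 'bbabedfafbadcdbedaacdfb')
  9 → (4, 'bbbabedfafbadcdbedaacdfb')
  10 → (1, 'bbfbbbabedfafbadcdbedaacdfb')
  11 → (19, 'bedaacdfb')
  12 → (8, 'bedfafbadcdbedaacdfb')
  13 → (2, 'bfbbbabedfafbadcdbedaacdfb')
  14 → (0, 'cbbfbbbabedfafbadcdbedaacdfb')
  15 → (17, 'cdbedaacdfb')
  16 → (24, 'cdfb')
  17 → (21, 'daacdfb')
  18 → (18, 'dbedaacdfb')
  19 → (16, 'dcdbedaacdfb')
  20 → (10, 'dfafbadcdbedaacdfb')
  21 → (25, 'dfb')
  22 → (20, 'edaacdfb')
  23 → (9, 'edfafbadcdbedaacdfb')
  24 → (11, 'fafbadcdbedaacdfb')
  25 → (26, 'fb')
  26 → (13, 'fbadcdbedaacdfb')
  27 → (3, 'fbbbabedfafbadcdbedaacdfb')

SA = [22, 7, 23, 15, 12, 27, 6, 14, 5, 4, 1, 19, 8, 2, 0, 17, 24, 21, 18, 16, 10, 25, 20, 9, 11, 26, 13, 3]
i: (SA[i-1],SA[i]) lcp shared
  1: (22,7) 1 'a'
  2: (7,23) 1 'a'
  3: (23,15) 1 'a'
  4: (15,12) 1 'a'
  5: (12,27) 0 ''
  6: (27,6) 1 'b'
  7: (6,14) 2 'ba'
  8: (14,5) 1 'b'
  9: (5,4) 2 'bb'
  10: (4,1) 2 'bb'
  11: (1,19) 1 'b'
  12: (19,8) 3 'bed'
  13: (8,2) 1 'b'
  14: (2,0) 0 ''
  15: (0,17) 1 'c'
  16: (17,24) 2 'cd'
  17: (24,21) 0 ''
  18: (21,18) 1 'd'
  19: (18,16) 1 'd'
  20: (16,10) 1 'd'
  21: (10,25) 2 'df'
  22: (25,20) 0 ''
  23: (20,9) 2 'ed'
  24: (9,11) 0 ''
  25: (11,26) 1 'f'
  26: (26,13) 2 'fb'
  27: (13,3) 2 'fb'

[0, 1, 1, 1, 1, 0, 1, 2, 1, 2, 2, 1, 3, 1, 0, 1, 2, 0, 1, 1, 1, 2, 0, 2, 0, 1, 2, 2]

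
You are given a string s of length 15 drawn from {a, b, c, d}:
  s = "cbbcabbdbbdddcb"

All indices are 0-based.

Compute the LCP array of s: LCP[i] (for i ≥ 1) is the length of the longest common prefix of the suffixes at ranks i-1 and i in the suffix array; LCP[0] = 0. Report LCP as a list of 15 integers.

sorted suffixes:
  #0 SA[0]=4  'abbdbbdddcb'
  #1 SA[1]=14  'b'
  #2 SA[2]=1  'bbcabbdbbdddcb'
  #3 SA[3]=5  'bbdbbdddcb'
  #4 SA[4]=8  'bbdddcb'
  #5 SA[5]=2  'bcabbdbbdddcb'
  #6 SA[6]=6  'bdbbdddcb'
  #7 SA[7]=9  'bdddcb'
  #8 SA[8]=3  'cabbdbbdddcb'
  #9 SA[9]=13  'cb'
  #10 SA[10]=0  'cbbcabbdbbdddcb'
  #11 SA[11]=7  'dbbdddcb'
  #12 SA[12]=12  'dcb'
  #13 SA[13]=11  'ddcb'
  #14 SA[14]=10  'dddcb'

SA = [4, 14, 1, 5, 8, 2, 6, 9, 3, 13, 0, 7, 12, 11, 10]
rank  pair      lcp
   1  s[4:],s[14:]  0  ''
   2  s[14:],s[1:]  1  'b'
   3  s[1:],s[5:]  2  'bb'
   4  s[5:],s[8:]  3  'bbd'
   5  s[8:],s[2:]  1  'b'
   6  s[2:],s[6:]  1  'b'
   7  s[6:],s[9:]  2  'bd'
   8  s[9:],s[3:]  0  ''
   9  s[3:],s[13:]  1  'c'
  10  s[13:],s[0:]  2  'cb'
  11  s[0:],s[7:]  0  ''
  12  s[7:],s[12:]  1  'd'
  13  s[12:],s[11:]  1  'd'
  14  s[11:],s[10:]  2  'dd'

[0, 0, 1, 2, 3, 1, 1, 2, 0, 1, 2, 0, 1, 1, 2]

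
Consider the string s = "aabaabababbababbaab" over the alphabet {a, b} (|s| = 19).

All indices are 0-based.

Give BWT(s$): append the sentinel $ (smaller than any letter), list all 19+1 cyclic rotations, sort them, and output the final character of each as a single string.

rank  rotation              last
    0  $aabaabababbababbaab  b
    1  aab$aabaabababbababb  b
    2  aabaabababbababbaab$  $
    3  aabababbababbaab$aab  b
    4  ab$aabaabababbababba  a
    5  abaabababbababbaab$a  a
    6  abababbababbaab$aaba  a
    7  ababbaab$aabaabababb  b
    8  ababbababbaab$aabaab  b
    9  abbaab$aabaabababbab  b
   10  abbababbaab$aabaabab  b
   11  b$aabaabababbababbaa  a
   12  baab$aabaabababbabab  b
   13  baabababbababbaab$aa  a
   14  bababbaab$aabaababab  b
   15  bababbababbaab$aabaa  a
   16  babbaab$aabaabababba  a
   17  babbababbaab$aabaaba  a
   18  bbaab$aabaabababbaba  a
   19  bbababbaab$aabaababa  a

bb$baaabbbbababaaaaa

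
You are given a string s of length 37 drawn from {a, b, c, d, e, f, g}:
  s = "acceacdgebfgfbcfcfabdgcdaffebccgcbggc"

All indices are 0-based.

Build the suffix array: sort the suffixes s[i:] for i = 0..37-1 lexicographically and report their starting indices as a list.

[18, 0, 4, 24, 28, 13, 19, 9, 33, 36, 32, 1, 29, 22, 5, 2, 16, 14, 30, 23, 20, 6, 3, 27, 8, 17, 12, 15, 26, 25, 10, 35, 31, 21, 7, 11, 34]

rank | idx | suffix
   0 |  18 | abdgcdaffebccgcbggc
   1 |   0 | acceacdgebfgfbcfcfabdgcdaffebccgcbggc
   2 |   4 | acdgebfgfbcfcfabdgcdaffebccgcbggc
   3 |  24 | affebccgcbggc
   4 |  28 | bccgcbggc
   5 |  13 | bcfcfabdgcdaffebccgcbggc
   6 |  19 | bdgcdaffebccgcbggc
   7 |   9 | bfgfbcfcfabdgcdaffebccgcbggc
   8 |  33 | bggc
   9 |  36 | c
  10 |  32 | cbggc
  11 |   1 | cceacdgebfgfbcfcfabdgcdaffebccgcbggc
  12 |  29 | ccgcbggc
  13 |  22 | cdaffebccgcbggc
  14 |   5 | cdgebfgfbcfcfabdgcdaffebccgcbggc
  15 |   2 | ceacdgebfgfbcfcfabdgcdaffebccgcbggc
  16 |  16 | cfabdgcdaffebccgcbggc
  17 |  14 | cfcfabdgcdaffebccgcbggc
  18 |  30 | cgcbggc
  19 |  23 | daffebccgcbggc
  20 |  20 | dgcdaffebccgcbggc
  21 |   6 | dgebfgfbcfcfabdgcdaffebccgcbggc
  22 |   3 | eacdgebfgfbcfcfabdgcdaffebccgcbggc
  23 |  27 | ebccgcbggc
  24 |   8 | ebfgfbcfcfabdgcdaffebccgcbggc
  25 |  17 | fabdgcdaffebccgcbggc
  26 |  12 | fbcfcfabdgcdaffebccgcbggc
  27 |  15 | fcfabdgcdaffebccgcbggc
  28 |  26 | febccgcbggc
  29 |  25 | ffebccgcbggc
  30 |  10 | fgfbcfcfabdgcdaffebccgcbggc
  31 |  35 | gc
  32 |  31 | gcbggc
  33 |  21 | gcdaffebccgcbggc
  34 |   7 | gebfgfbcfcfabdgcdaffebccgcbggc
  35 |  11 | gfbcfcfabdgcdaffebccgcbggc
  36 |  34 | ggc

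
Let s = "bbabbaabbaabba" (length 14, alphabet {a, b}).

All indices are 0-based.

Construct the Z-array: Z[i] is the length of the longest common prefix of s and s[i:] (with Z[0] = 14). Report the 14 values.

Z[0]=14
i=1: outside box; Z[1]=1 scan→box=[1,2)
i=2: outside box; Z[2]=0
i=3: outside box; Z[3]=3 scan→box=[3,6)
i=4: min(r-i=2, Z[1]=1)=1; Z[4]=1
i=5: min(r-i=1, Z[2]=0)=0; Z[5]=0
i=6: outside box; Z[6]=0
i=7: outside box; Z[7]=3 scan→box=[7,10)
i=8: min(r-i=2, Z[1]=1)=1; Z[8]=1
i=9: min(r-i=1, Z[2]=0)=0; Z[9]=0
i=10: outside box; Z[10]=0
i=11: outside box; Z[11]=3 scan→box=[11,14)
i=12: min(r-i=2, Z[1]=1)=1; Z[12]=1
i=13: min(r-i=1, Z[2]=0)=0; Z[13]=0

[14, 1, 0, 3, 1, 0, 0, 3, 1, 0, 0, 3, 1, 0]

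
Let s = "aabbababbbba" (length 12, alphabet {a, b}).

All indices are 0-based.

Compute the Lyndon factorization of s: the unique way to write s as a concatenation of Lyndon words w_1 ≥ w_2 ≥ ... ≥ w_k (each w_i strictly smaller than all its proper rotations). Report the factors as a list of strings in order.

emit factor 1: 'aabbababbbb' (i=0, period=11)
emit factor 2: 'a' (i=11, period=1)

["aabbababbbb", "a"]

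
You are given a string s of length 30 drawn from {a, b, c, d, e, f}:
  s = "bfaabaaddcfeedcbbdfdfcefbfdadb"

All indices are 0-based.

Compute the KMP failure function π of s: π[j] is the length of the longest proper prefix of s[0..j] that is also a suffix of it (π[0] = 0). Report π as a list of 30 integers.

π[0] = 0
j=1 s[j]='f': π[1]=0 (border '')
j=2 s[j]='a': π[2]=0 (border '')
j=3 s[j]='a': π[3]=0 (border '')
j=4 s[j]='b': π[4]=1 (border 'b')
j=5 s[j]='a': k: 1→0; π[5]=0 (border '')
j=6 s[j]='a': π[6]=0 (border '')
j=7 s[j]='d': π[7]=0 (border '')
j=8 s[j]='d': π[8]=0 (border '')
j=9 s[j]='c': π[9]=0 (border '')
j=10 s[j]='f': π[10]=0 (border '')
j=11 s[j]='e': π[11]=0 (border '')
j=12 s[j]='e': π[12]=0 (border '')
j=13 s[j]='d': π[13]=0 (border '')
j=14 s[j]='c': π[14]=0 (border '')
j=15 s[j]='b': π[15]=1 (border 'b')
j=16 s[j]='b': k: 1→0; π[16]=1 (border 'b')
j=17 s[j]='d': k: 1→0; π[17]=0 (border '')
j=18 s[j]='f': π[18]=0 (border '')
j=19 s[j]='d': π[19]=0 (border '')
j=20 s[j]='f': π[20]=0 (border '')
j=21 s[j]='c': π[21]=0 (border '')
j=22 s[j]='e': π[22]=0 (border '')
j=23 s[j]='f': π[23]=0 (border '')
j=24 s[j]='b': π[24]=1 (border 'b')
j=25 s[j]='f': π[25]=2 (border 'bf')
j=26 s[j]='d': k: 2→0; π[26]=0 (border '')
j=27 s[j]='a': π[27]=0 (border '')
j=28 s[j]='d': π[28]=0 (border '')
j=29 s[j]='b': π[29]=1 (border 'b')

[0, 0, 0, 0, 1, 0, 0, 0, 0, 0, 0, 0, 0, 0, 0, 1, 1, 0, 0, 0, 0, 0, 0, 0, 1, 2, 0, 0, 0, 1]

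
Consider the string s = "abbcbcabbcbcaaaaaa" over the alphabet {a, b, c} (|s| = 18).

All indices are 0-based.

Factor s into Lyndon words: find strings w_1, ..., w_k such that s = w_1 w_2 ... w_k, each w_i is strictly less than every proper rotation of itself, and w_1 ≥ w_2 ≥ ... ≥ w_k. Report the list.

emit factor 1: 'abbcbc' (i=0, period=6)
emit factor 2: 'abbcbc' (i=6, period=6)
emit factor 3: 'a' (i=12, period=1)
emit factor 4: 'a' (i=13, period=1)
emit factor 5: 'a' (i=14, period=1)
emit factor 6: 'a' (i=15, period=1)
emit factor 7: 'a' (i=16, period=1)
emit factor 8: 'a' (i=17, period=1)

["abbcbc", "abbcbc", "a", "a", "a", "a", "a", "a"]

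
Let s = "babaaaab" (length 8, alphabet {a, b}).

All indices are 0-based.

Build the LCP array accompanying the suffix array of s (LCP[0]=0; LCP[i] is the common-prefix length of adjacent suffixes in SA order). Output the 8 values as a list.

[0, 3, 2, 1, 2, 0, 1, 2]

rank→(start, suffix):
  0 → (3, 'aaaab')
  1 → (4, 'aaab')
  2 → (5, 'aab')
  3 → (6, 'ab')
  4 → (1, 'abaaaab')
  5 → (7, 'b')
  6 → (2, 'baaaab')
  7 → (0, 'babaaaab')

SA = [3, 4, 5, 6, 1, 7, 2, 0]
i: (SA[i-1],SA[i]) lcp shared
  1: (3,4) 3 'aaa'
  2: (4,5) 2 'aa'
  3: (5,6) 1 'a'
  4: (6,1) 2 'ab'
  5: (1,7) 0 ''
  6: (7,2) 1 'b'
  7: (2,0) 2 'ba'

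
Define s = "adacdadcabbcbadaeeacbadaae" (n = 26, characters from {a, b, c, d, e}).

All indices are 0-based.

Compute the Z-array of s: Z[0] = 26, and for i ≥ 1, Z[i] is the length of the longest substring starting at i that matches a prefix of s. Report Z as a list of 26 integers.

[26, 0, 1, 0, 0, 2, 0, 0, 1, 0, 0, 0, 0, 3, 0, 1, 0, 0, 1, 0, 0, 3, 0, 1, 1, 0]

Z[0]=26
i=1: i≥r, start 0; Z[1]=0
i=2: i≥r, start 0; Z[2]=1 extend→box=[2,3)
i=3: i≥r, start 0; Z[3]=0
i=4: i≥r, start 0; Z[4]=0
i=5: i≥r, start 0; Z[5]=2 extend→box=[5,7)
i=6: min(r-i=1, Z[1]=0)=0; Z[6]=0
i=7: i≥r, start 0; Z[7]=0
i=8: i≥r, start 0; Z[8]=1 extend→box=[8,9)
i=9: i≥r, start 0; Z[9]=0
i=10: i≥r, start 0; Z[10]=0
i=11: i≥r, start 0; Z[11]=0
i=12: i≥r, start 0; Z[12]=0
i=13: i≥r, start 0; Z[13]=3 extend→box=[13,16)
i=14: min(r-i=2, Z[1]=0)=0; Z[14]=0
i=15: min(r-i=1, Z[2]=1)=1; Z[15]=1
i=16: i≥r, start 0; Z[16]=0
i=17: i≥r, start 0; Z[17]=0
i=18: i≥r, start 0; Z[18]=1 extend→box=[18,19)
i=19: i≥r, start 0; Z[19]=0
i=20: i≥r, start 0; Z[20]=0
i=21: i≥r, start 0; Z[21]=3 extend→box=[21,24)
i=22: min(r-i=2, Z[1]=0)=0; Z[22]=0
i=23: min(r-i=1, Z[2]=1)=1; Z[23]=1
i=24: i≥r, start 0; Z[24]=1 extend→box=[24,25)
i=25: i≥r, start 0; Z[25]=0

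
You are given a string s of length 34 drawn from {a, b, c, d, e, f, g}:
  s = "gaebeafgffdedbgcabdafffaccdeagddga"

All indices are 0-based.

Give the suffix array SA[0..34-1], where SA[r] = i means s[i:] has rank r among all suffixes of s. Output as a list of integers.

[33, 16, 23, 1, 19, 5, 28, 17, 3, 13, 15, 24, 25, 18, 12, 30, 26, 10, 31, 4, 27, 2, 11, 22, 9, 21, 8, 20, 6, 32, 0, 14, 29, 7]

rank→(start, suffix):
  0 → (33, 'a')
  1 → (16, 'abdafffaccdeagddga')
  2 → (23, 'accdeagddga')
  3 → (1, 'aebeafgffdedbgcabdafffaccdeagddga')
  4 → (19, 'afffaccdeagddga')
  5 → (5, 'afgffdedbgcabdafffaccdeagddga')
  6 → (28, 'agddga')
  7 → (17, 'bdafffaccdeagddga')
  8 → (3, 'beafgffdedbgcabdafffaccdeagddga')
  9 → (13, 'bgcabdafffaccdeagddga')
  10 → (15, 'cabdafffaccdeagddga')
  11 → (24, 'ccdeagddga')
  12 → (25, 'cdeagddga')
  13 → (18, 'dafffaccdeagddga')
  14 → (12, 'dbgcabdafffaccdeagddga')
  15 → (30, 'ddga')
  16 → (26, 'deagddga')
  17 → (10, 'dedbgcabdafffaccdeagddga')
  18 → (31, 'dga')
  19 → (4, 'eafgffdedbgcabdafffaccdeagddga')
  20 → (27, 'eagddga')
  21 → (2, 'ebeafgffdedbgcabdafffaccdeagddga')
  22 → (11, 'edbgcabdafffaccdeagddga')
  23 → (22, 'faccdeagddga')
  24 → (9, 'fdedbgcabdafffaccdeagddga')
  25 → (21, 'ffaccdeagddga')
  26 → (8, 'ffdedbgcabdafffaccdeagddga')
  27 → (20, 'fffaccdeagddga')
  28 → (6, 'fgffdedbgcabdafffaccdeagddga')
  29 → (32, 'ga')
  30 → (0, 'gaebeafgffdedbgcabdafffaccdeagddga')
  31 → (14, 'gcabdafffaccdeagddga')
  32 → (29, 'gddga')
  33 → (7, 'gffdedbgcabdafffaccdeagddga')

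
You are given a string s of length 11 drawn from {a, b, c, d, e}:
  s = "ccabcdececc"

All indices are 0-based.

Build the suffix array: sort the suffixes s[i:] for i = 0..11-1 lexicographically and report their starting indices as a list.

sorted suffixes:
  #0 SA[0]=2  'abcdececc'
  #1 SA[1]=3  'bcdececc'
  #2 SA[2]=10  'c'
  #3 SA[3]=1  'cabcdececc'
  #4 SA[4]=9  'cc'
  #5 SA[5]=0  'ccabcdececc'
  #6 SA[6]=4  'cdececc'
  #7 SA[7]=7  'cecc'
  #8 SA[8]=5  'dececc'
  #9 SA[9]=8  'ecc'
  #10 SA[10]=6  'ececc'

[2, 3, 10, 1, 9, 0, 4, 7, 5, 8, 6]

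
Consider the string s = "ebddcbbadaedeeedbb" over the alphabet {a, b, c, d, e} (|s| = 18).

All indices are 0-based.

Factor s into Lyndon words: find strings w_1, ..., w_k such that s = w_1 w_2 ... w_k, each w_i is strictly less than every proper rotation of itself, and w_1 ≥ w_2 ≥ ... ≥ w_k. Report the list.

["e", "bddc", "b", "b", "adaedeeedbb"]

emit factor 1: 'e' (i=0, period=1)
emit factor 2: 'bddc' (i=1, period=4)
emit factor 3: 'b' (i=5, period=1)
emit factor 4: 'b' (i=6, period=1)
emit factor 5: 'adaedeeedbb' (i=7, period=11)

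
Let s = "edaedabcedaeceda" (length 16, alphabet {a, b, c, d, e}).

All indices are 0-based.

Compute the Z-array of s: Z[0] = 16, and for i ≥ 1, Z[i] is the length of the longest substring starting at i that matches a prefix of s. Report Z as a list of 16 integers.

[16, 0, 0, 3, 0, 0, 0, 0, 4, 0, 0, 1, 0, 3, 0, 0]

Z[0]=16
i=1: outside box; Z[1]=0
i=2: outside box; Z[2]=0
i=3: outside box; Z[3]=3 extend→box=[3,6)
i=4: min(r-i=2, Z[1]=0)=0; Z[4]=0
i=5: min(r-i=1, Z[2]=0)=0; Z[5]=0
i=6: outside box; Z[6]=0
i=7: outside box; Z[7]=0
i=8: outside box; Z[8]=4 extend→box=[8,12)
i=9: min(r-i=3, Z[1]=0)=0; Z[9]=0
i=10: min(r-i=2, Z[2]=0)=0; Z[10]=0
i=11: min(r-i=1, Z[3]=3)=1; Z[11]=1
i=12: outside box; Z[12]=0
i=13: outside box; Z[13]=3 extend→box=[13,16)
i=14: min(r-i=2, Z[1]=0)=0; Z[14]=0
i=15: min(r-i=1, Z[2]=0)=0; Z[15]=0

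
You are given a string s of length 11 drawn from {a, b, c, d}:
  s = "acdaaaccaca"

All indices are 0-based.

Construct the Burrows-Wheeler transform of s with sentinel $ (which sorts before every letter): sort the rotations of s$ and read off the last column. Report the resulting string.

acdaca$acaac

rank  rotation      last
    0  $acdaaaccaca  a
    1  a$acdaaaccac  c
    2  aaaccaca$acd  d
    3  aaccaca$acda  a
    4  aca$acdaaacc  c
    5  accaca$acdaa  a
    6  acdaaaccaca$  $
    7  ca$acdaaacca  a
    8  caca$acdaaac  c
    9  ccaca$acdaaa  a
   10  cdaaaccaca$a  a
   11  daaaccaca$ac  c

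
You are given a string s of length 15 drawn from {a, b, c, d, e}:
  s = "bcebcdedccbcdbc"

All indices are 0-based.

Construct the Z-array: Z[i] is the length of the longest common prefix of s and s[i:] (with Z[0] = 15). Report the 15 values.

Z[0]=15
i=1: outside box; Z[1]=0
i=2: outside box; Z[2]=0
i=3: outside box; Z[3]=2 grow→box=[3,5)
i=4: min(r-i=1, Z[1]=0)=0; Z[4]=0
i=5: outside box; Z[5]=0
i=6: outside box; Z[6]=0
i=7: outside box; Z[7]=0
i=8: outside box; Z[8]=0
i=9: outside box; Z[9]=0
i=10: outside box; Z[10]=2 grow→box=[10,12)
i=11: min(r-i=1, Z[1]=0)=0; Z[11]=0
i=12: outside box; Z[12]=0
i=13: outside box; Z[13]=2 grow→box=[13,15)
i=14: min(r-i=1, Z[1]=0)=0; Z[14]=0

[15, 0, 0, 2, 0, 0, 0, 0, 0, 0, 2, 0, 0, 2, 0]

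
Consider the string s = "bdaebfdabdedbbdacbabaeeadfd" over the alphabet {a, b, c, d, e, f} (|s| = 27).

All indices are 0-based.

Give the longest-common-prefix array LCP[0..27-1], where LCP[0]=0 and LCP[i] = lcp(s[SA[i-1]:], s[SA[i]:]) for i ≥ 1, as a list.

[0, 2, 1, 1, 1, 2, 0, 2, 1, 1, 3, 2, 1, 0, 0, 1, 2, 2, 1, 1, 1, 0, 1, 1, 1, 0, 2]

sorted suffixes:
  #0 SA[0]=18  'abaeeadfd'
  #1 SA[1]=7  'abdedbbdacbabaeeadfd'
  #2 SA[2]=15  'acbabaeeadfd'
  #3 SA[3]=23  'adfd'
  #4 SA[4]=2  'aebfdabdedbbdacbabaeeadfd'
  #5 SA[5]=20  'aeeadfd'
  #6 SA[6]=17  'babaeeadfd'
  #7 SA[7]=19  'baeeadfd'
  #8 SA[8]=12  'bbdacbabaeeadfd'
  #9 SA[9]=13  'bdacbabaeeadfd'
  #10 SA[10]=0  'bdaebfdabdedbbdacbabaeeadfd'
  #11 SA[11]=8  'bdedbbdacbabaeeadfd'
  #12 SA[12]=4  'bfdabdedbbdacbabaeeadfd'
  #13 SA[13]=16  'cbabaeeadfd'
  #14 SA[14]=26  'd'
  #15 SA[15]=6  'dabdedbbdacbabaeeadfd'
  #16 SA[16]=14  'dacbabaeeadfd'
  #17 SA[17]=1  'daebfdabdedbbdacbabaeeadfd'
  #18 SA[18]=11  'dbbdacbabaeeadfd'
  #19 SA[19]=9  'dedbbdacbabaeeadfd'
  #20 SA[20]=24  'dfd'
  #21 SA[21]=22  'eadfd'
  #22 SA[22]=3  'ebfdabdedbbdacbabaeeadfd'
  #23 SA[23]=10  'edbbdacbabaeeadfd'
  #24 SA[24]=21  'eeadfd'
  #25 SA[25]=25  'fd'
  #26 SA[26]=5  'fdabdedbbdacbabaeeadfd'

SA = [18, 7, 15, 23, 2, 20, 17, 19, 12, 13, 0, 8, 4, 16, 26, 6, 14, 1, 11, 9, 24, 22, 3, 10, 21, 25, 5]
rank  pair      lcp
   1  s[18:],s[7:]  2  'ab'
   2  s[7:],s[15:]  1  'a'
   3  s[15:],s[23:]  1  'a'
   4  s[23:],s[2:]  1  'a'
   5  s[2:],s[20:]  2  'ae'
   6  s[20:],s[17:]  0  ''
   7  s[17:],s[19:]  2  'ba'
   8  s[19:],s[12:]  1  'b'
   9  s[12:],s[13:]  1  'b'
  10  s[13:],s[0:]  3  'bda'
  11  s[0:],s[8:]  2  'bd'
  12  s[8:],s[4:]  1  'b'
  13  s[4:],s[16:]  0  ''
  14  s[16:],s[26:]  0  ''
  15  s[26:],s[6:]  1  'd'
  16  s[6:],s[14:]  2  'da'
  17  s[14:],s[1:]  2  'da'
  18  s[1:],s[11:]  1  'd'
  19  s[11:],s[9:]  1  'd'
  20  s[9:],s[24:]  1  'd'
  21  s[24:],s[22:]  0  ''
  22  s[22:],s[3:]  1  'e'
  23  s[3:],s[10:]  1  'e'
  24  s[10:],s[21:]  1  'e'
  25  s[21:],s[25:]  0  ''
  26  s[25:],s[5:]  2  'fd'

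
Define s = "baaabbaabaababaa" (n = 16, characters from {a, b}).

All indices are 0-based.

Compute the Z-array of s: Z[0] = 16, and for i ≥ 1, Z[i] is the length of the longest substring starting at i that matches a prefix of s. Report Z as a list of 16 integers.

[16, 0, 0, 0, 1, 3, 0, 0, 3, 0, 0, 2, 0, 3, 0, 0]

Z[0]=16
i=1: i≥r, start 0; Z[1]=0
i=2: i≥r, start 0; Z[2]=0
i=3: i≥r, start 0; Z[3]=0
i=4: i≥r, start 0; Z[4]=1 scan→box=[4,5)
i=5: i≥r, start 0; Z[5]=3 scan→box=[5,8)
i=6: min(r-i=2, Z[1]=0)=0; Z[6]=0
i=7: min(r-i=1, Z[2]=0)=0; Z[7]=0
i=8: i≥r, start 0; Z[8]=3 scan→box=[8,11)
i=9: min(r-i=2, Z[1]=0)=0; Z[9]=0
i=10: min(r-i=1, Z[2]=0)=0; Z[10]=0
i=11: i≥r, start 0; Z[11]=2 scan→box=[11,13)
i=12: min(r-i=1, Z[1]=0)=0; Z[12]=0
i=13: i≥r, start 0; Z[13]=3 scan→box=[13,16)
i=14: min(r-i=2, Z[1]=0)=0; Z[14]=0
i=15: min(r-i=1, Z[2]=0)=0; Z[15]=0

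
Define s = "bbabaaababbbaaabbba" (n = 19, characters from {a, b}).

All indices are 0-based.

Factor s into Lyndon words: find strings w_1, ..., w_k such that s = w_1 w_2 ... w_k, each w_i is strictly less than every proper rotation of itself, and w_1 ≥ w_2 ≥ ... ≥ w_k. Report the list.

["b", "b", "ab", "aaababbbaaabbb", "a"]

emit factor 1: 'b' (i=0, period=1)
emit factor 2: 'b' (i=1, period=1)
emit factor 3: 'ab' (i=2, period=2)
emit factor 4: 'aaababbbaaabbb' (i=4, period=14)
emit factor 5: 'a' (i=18, period=1)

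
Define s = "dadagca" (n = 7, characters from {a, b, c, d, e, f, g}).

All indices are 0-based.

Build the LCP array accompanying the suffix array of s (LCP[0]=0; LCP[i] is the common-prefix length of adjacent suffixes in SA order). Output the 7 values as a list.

[0, 1, 1, 0, 0, 2, 0]

rank | idx | suffix
   0 |   6 | a
   1 |   1 | adagca
   2 |   3 | agca
   3 |   5 | ca
   4 |   0 | dadagca
   5 |   2 | dagca
   6 |   4 | gca

SA = [6, 1, 3, 5, 0, 2, 4]
rank  pair      lcp
   1  s[6:],s[1:]  1  'a'
   2  s[1:],s[3:]  1  'a'
   3  s[3:],s[5:]  0  ''
   4  s[5:],s[0:]  0  ''
   5  s[0:],s[2:]  2  'da'
   6  s[2:],s[4:]  0  ''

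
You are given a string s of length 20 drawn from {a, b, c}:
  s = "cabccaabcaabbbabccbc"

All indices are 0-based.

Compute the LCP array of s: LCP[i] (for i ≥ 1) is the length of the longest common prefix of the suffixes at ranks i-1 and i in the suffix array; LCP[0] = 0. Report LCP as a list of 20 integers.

rank→(start, suffix):
  0 → (9, 'aabbbabccbc')
  1 → (5, 'aabcaabbbabccbc')
  2 → (10, 'abbbabccbc')
  3 → (6, 'abcaabbbabccbc')
  4 → (1, 'abccaabcaabbbabccbc')
  5 → (14, 'abccbc')
  6 → (13, 'babccbc')
  7 → (12, 'bbabccbc')
  8 → (11, 'bbbabccbc')
  9 → (18, 'bc')
  10 → (7, 'bcaabbbabccbc')
  11 → (2, 'bccaabcaabbbabccbc')
  12 → (15, 'bccbc')
  13 → (19, 'c')
  14 → (8, 'caabbbabccbc')
  15 → (4, 'caabcaabbbabccbc')
  16 → (0, 'cabccaabcaabbbabccbc')
  17 → (17, 'cbc')
  18 → (3, 'ccaabcaabbbabccbc')
  19 → (16, 'ccbc')

SA = [9, 5, 10, 6, 1, 14, 13, 12, 11, 18, 7, 2, 15, 19, 8, 4, 0, 17, 3, 16]
[i] adj suffixes → lcp
  [1] 9/5 → 3 ('aab')
  [2] 5/10 → 1 ('a')
  [3] 10/6 → 2 ('ab')
  [4] 6/1 → 3 ('abc')
  [5] 1/14 → 4 ('abcc')
  [6] 14/13 → 0 ('')
  [7] 13/12 → 1 ('b')
  [8] 12/11 → 2 ('bb')
  [9] 11/18 → 1 ('b')
  [10] 18/7 → 2 ('bc')
  [11] 7/2 → 2 ('bc')
  [12] 2/15 → 3 ('bcc')
  [13] 15/19 → 0 ('')
  [14] 19/8 → 1 ('c')
  [15] 8/4 → 4 ('caab')
  [16] 4/0 → 2 ('ca')
  [17] 0/17 → 1 ('c')
  [18] 17/3 → 1 ('c')
  [19] 3/16 → 2 ('cc')

[0, 3, 1, 2, 3, 4, 0, 1, 2, 1, 2, 2, 3, 0, 1, 4, 2, 1, 1, 2]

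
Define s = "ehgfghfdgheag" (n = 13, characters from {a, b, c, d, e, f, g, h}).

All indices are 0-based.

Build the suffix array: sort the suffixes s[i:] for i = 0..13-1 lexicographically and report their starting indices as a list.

[11, 7, 10, 0, 6, 3, 12, 2, 8, 4, 9, 5, 1]

sorted suffixes:
  #0 SA[0]=11  'ag'
  #1 SA[1]=7  'dgheag'
  #2 SA[2]=10  'eag'
  #3 SA[3]=0  'ehgfghfdgheag'
  #4 SA[4]=6  'fdgheag'
  #5 SA[5]=3  'fghfdgheag'
  #6 SA[6]=12  'g'
  #7 SA[7]=2  'gfghfdgheag'
  #8 SA[8]=8  'gheag'
  #9 SA[9]=4  'ghfdgheag'
  #10 SA[10]=9  'heag'
  #11 SA[11]=5  'hfdgheag'
  #12 SA[12]=1  'hgfghfdgheag'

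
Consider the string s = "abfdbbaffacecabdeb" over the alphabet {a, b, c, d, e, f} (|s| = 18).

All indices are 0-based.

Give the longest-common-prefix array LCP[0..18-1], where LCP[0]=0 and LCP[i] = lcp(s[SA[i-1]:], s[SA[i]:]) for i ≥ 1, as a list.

sorted suffixes:
  #0 SA[0]=13  'abdeb'
  #1 SA[1]=0  'abfdbbaffacecabdeb'
  #2 SA[2]=9  'acecabdeb'
  #3 SA[3]=6  'affacecabdeb'
  #4 SA[4]=17  'b'
  #5 SA[5]=5  'baffacecabdeb'
  #6 SA[6]=4  'bbaffacecabdeb'
  #7 SA[7]=14  'bdeb'
  #8 SA[8]=1  'bfdbbaffacecabdeb'
  #9 SA[9]=12  'cabdeb'
  #10 SA[10]=10  'cecabdeb'
  #11 SA[11]=3  'dbbaffacecabdeb'
  #12 SA[12]=15  'deb'
  #13 SA[13]=16  'eb'
  #14 SA[14]=11  'ecabdeb'
  #15 SA[15]=8  'facecabdeb'
  #16 SA[16]=2  'fdbbaffacecabdeb'
  #17 SA[17]=7  'ffacecabdeb'

SA = [13, 0, 9, 6, 17, 5, 4, 14, 1, 12, 10, 3, 15, 16, 11, 8, 2, 7]
rank  pair      lcp
   1  s[13:],s[0:]  2  'ab'
   2  s[0:],s[9:]  1  'a'
   3  s[9:],s[6:]  1  'a'
   4  s[6:],s[17:]  0  ''
   5  s[17:],s[5:]  1  'b'
   6  s[5:],s[4:]  1  'b'
   7  s[4:],s[14:]  1  'b'
   8  s[14:],s[1:]  1  'b'
   9  s[1:],s[12:]  0  ''
  10  s[12:],s[10:]  1  'c'
  11  s[10:],s[3:]  0  ''
  12  s[3:],s[15:]  1  'd'
  13  s[15:],s[16:]  0  ''
  14  s[16:],s[11:]  1  'e'
  15  s[11:],s[8:]  0  ''
  16  s[8:],s[2:]  1  'f'
  17  s[2:],s[7:]  1  'f'

[0, 2, 1, 1, 0, 1, 1, 1, 1, 0, 1, 0, 1, 0, 1, 0, 1, 1]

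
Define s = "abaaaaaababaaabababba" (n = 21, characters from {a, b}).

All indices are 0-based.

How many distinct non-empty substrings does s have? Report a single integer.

rank | idx | suffix
   0 |  20 | a
   1 |   2 | aaaaaababaaabababba
   2 |   3 | aaaaababaaabababba
   3 |   4 | aaaababaaabababba
   4 |   5 | aaababaaabababba
   5 |  11 | aaabababba
   6 |   6 | aababaaabababba
   7 |  12 | aabababba
   8 |   0 | abaaaaaababaaabababba
   9 |   9 | abaaabababba
  10 |   7 | ababaaabababba
  11 |  13 | abababba
  12 |  15 | ababba
  13 |  17 | abba
  14 |  19 | ba
  15 |   1 | baaaaaababaaabababba
  16 |  10 | baaabababba
  17 |   8 | babaaabababba
  18 |  14 | bababba
  19 |  16 | babba
  20 |  18 | bba

SA = [20, 2, 3, 4, 5, 11, 6, 12, 0, 9, 7, 13, 15, 17, 19, 1, 10, 8, 14, 16, 18]
i: (SA[i-1],SA[i]) lcp shared
  1: (20,2) 1 'a'
  2: (2,3) 5 'aaaaa'
  3: (3,4) 4 'aaaa'
  4: (4,5) 3 'aaa'
  5: (5,11) 7 'aaababa'
  6: (11,6) 2 'aa'
  7: (6,12) 6 'aababa'
  8: (12,0) 1 'a'
  9: (0,9) 5 'abaaa'
  10: (9,7) 3 'aba'
  11: (7,13) 5 'ababa'
  12: (13,15) 4 'abab'
  13: (15,17) 2 'ab'
  14: (17,19) 0 ''
  15: (19,1) 2 'ba'
  16: (1,10) 4 'baaa'
  17: (10,8) 2 'ba'
  18: (8,14) 4 'baba'
  19: (14,16) 3 'bab'
  20: (16,18) 1 'b'

n(n+1)/2 = 21·22/2 = 231
Σ LCP = 0 + 1 + 5 + 4 + 3 + 7 + 2 + 6 + 1 + 5 + 3 + 5 + 4 + 2 + 0 + 2 + 4 + 2 + 4 + 3 + 1 = 64
distinct = 231 − 64 = 167

167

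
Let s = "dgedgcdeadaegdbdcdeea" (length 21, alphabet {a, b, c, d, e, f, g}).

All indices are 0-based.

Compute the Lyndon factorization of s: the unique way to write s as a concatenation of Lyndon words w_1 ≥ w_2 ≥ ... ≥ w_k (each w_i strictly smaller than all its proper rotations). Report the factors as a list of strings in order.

["dge", "dg", "cde", "adaegdbdcdee", "a"]

emit factor 1: 'dge' (i=0, period=3)
emit factor 2: 'dg' (i=3, period=2)
emit factor 3: 'cde' (i=5, period=3)
emit factor 4: 'adaegdbdcdee' (i=8, period=12)
emit factor 5: 'a' (i=20, period=1)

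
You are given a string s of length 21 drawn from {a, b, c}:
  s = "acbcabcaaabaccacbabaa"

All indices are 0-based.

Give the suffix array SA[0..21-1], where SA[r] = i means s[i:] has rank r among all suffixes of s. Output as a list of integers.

[20, 19, 7, 8, 17, 9, 4, 14, 0, 11, 18, 16, 10, 5, 2, 6, 3, 13, 15, 1, 12]

rank→(start, suffix):
  0 → (20, 'a')
  1 → (19, 'aa')
  2 → (7, 'aaabaccacbabaa')
  3 → (8, 'aabaccacbabaa')
  4 → (17, 'abaa')
  5 → (9, 'abaccacbabaa')
  6 → (4, 'abcaaabaccacbabaa')
  7 → (14, 'acbabaa')
  8 → (0, 'acbcabcaaabaccacbabaa')
  9 → (11, 'accacbabaa')
  10 → (18, 'baa')
  11 → (16, 'babaa')
  12 → (10, 'baccacbabaa')
  13 → (5, 'bcaaabaccacbabaa')
  14 → (2, 'bcabcaaabaccacbabaa')
  15 → (6, 'caaabaccacbabaa')
  16 → (3, 'cabcaaabaccacbabaa')
  17 → (13, 'cacbabaa')
  18 → (15, 'cbabaa')
  19 → (1, 'cbcabcaaabaccacbabaa')
  20 → (12, 'ccacbabaa')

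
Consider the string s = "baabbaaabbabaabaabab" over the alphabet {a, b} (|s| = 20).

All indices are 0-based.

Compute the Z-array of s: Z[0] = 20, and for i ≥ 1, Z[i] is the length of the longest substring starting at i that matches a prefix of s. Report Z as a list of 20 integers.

Z[0]=20
i=1: i≥r, start 0; Z[1]=0
i=2: i≥r, start 0; Z[2]=0
i=3: i≥r, start 0; Z[3]=1 scan→box=[3,4)
i=4: i≥r, start 0; Z[4]=3 scan→box=[4,7)
i=5: min(r-i=2, Z[1]=0)=0; Z[5]=0
i=6: min(r-i=1, Z[2]=0)=0; Z[6]=0
i=7: i≥r, start 0; Z[7]=0
i=8: i≥r, start 0; Z[8]=1 scan→box=[8,9)
i=9: i≥r, start 0; Z[9]=2 scan→box=[9,11)
i=10: min(r-i=1, Z[1]=0)=0; Z[10]=0
i=11: i≥r, start 0; Z[11]=4 scan→box=[11,15)
i=12: min(r-i=3, Z[1]=0)=0; Z[12]=0
i=13: min(r-i=2, Z[2]=0)=0; Z[13]=0
i=14: min(r-i=1, Z[3]=1)=1; Z[14]=4 scan→box=[14,18)
i=15: min(r-i=3, Z[1]=0)=0; Z[15]=0
i=16: min(r-i=2, Z[2]=0)=0; Z[16]=0
i=17: min(r-i=1, Z[3]=1)=1; Z[17]=2 scan→box=[17,19)
i=18: min(r-i=1, Z[1]=0)=0; Z[18]=0
i=19: i≥r, start 0; Z[19]=1 scan→box=[19,20)

[20, 0, 0, 1, 3, 0, 0, 0, 1, 2, 0, 4, 0, 0, 4, 0, 0, 2, 0, 1]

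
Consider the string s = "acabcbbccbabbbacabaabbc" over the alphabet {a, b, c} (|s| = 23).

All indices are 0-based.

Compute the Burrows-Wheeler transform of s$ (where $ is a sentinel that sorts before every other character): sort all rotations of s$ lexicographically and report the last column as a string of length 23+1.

cbcbacb$acbbaacbabbaacbb

rank  rotation                  last
    0  $acabcbbccbabbbacabaabbc  c
    1  aabbc$acabcbbccbabbbacab  b
    2  abaabbc$acabcbbccbabbbac  c
    3  abbbacabaabbc$acabcbbccb  b
    4  abbc$acabcbbccbabbbacaba  a
    5  abcbbccbabbbacabaabbc$ac  c
    6  acabaabbc$acabcbbccbabbb  b
    7  acabcbbccbabbbacabaabbc$  $
    8  baabbc$acabcbbccbabbbaca  a
    9  babbbacabaabbc$acabcbbcc  c
   10  bacabaabbc$acabcbbccbabb  b
   11  bbacabaabbc$acabcbbccbab  b
   12  bbbacabaabbc$acabcbbccba  a
   13  bbc$acabcbbccbabbbacabaa  a
   14  bbccbabbbacabaabbc$acabc  c
   15  bc$acabcbbccbabbbacabaab  b
   16  bcbbccbabbbacabaabbc$aca  a
   17  bccbabbbacabaabbc$acabcb  b
   18  c$acabcbbccbabbbacabaabb  b
   19  cabaabbc$acabcbbccbabbba  a
   20  cabcbbccbabbbacabaabbc$a  a
   21  cbabbbacabaabbc$acabcbbc  c
   22  cbbccbabbbacabaabbc$acab  b
   23  ccbabbbacabaabbc$acabcbb  b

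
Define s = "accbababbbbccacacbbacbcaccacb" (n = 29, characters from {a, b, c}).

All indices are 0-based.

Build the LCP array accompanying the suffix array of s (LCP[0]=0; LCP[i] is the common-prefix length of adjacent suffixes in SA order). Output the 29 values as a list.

[0, 2, 1, 2, 3, 3, 2, 3, 0, 1, 3, 2, 1, 2, 3, 2, 1, 2, 0, 3, 4, 3, 1, 2, 2, 2, 1, 4, 2]

rank→(start, suffix):
  0 → (4, 'ababbbbccacacbbacbcaccacb')
  1 → (6, 'abbbbccacacbbacbcaccacb')
  2 → (13, 'acacbbacbcaccacb')
  3 → (26, 'acb')
  4 → (15, 'acbbacbcaccacb')
  5 → (19, 'acbcaccacb')
  6 → (23, 'accacb')
  7 → (0, 'accbababbbbccacacbbacbcaccacb')
  8 → (28, 'b')
  9 → (3, 'bababbbbccacacbbacbcaccacb')
  10 → (5, 'babbbbccacacbbacbcaccacb')
  11 → (18, 'bacbcaccacb')
  12 → (17, 'bbacbcaccacb')
  13 → (7, 'bbbbccacacbbacbcaccacb')
  14 → (8, 'bbbccacacbbacbcaccacb')
  15 → (9, 'bbccacacbbacbcaccacb')
  16 → (21, 'bcaccacb')
  17 → (10, 'bccacacbbacbcaccacb')
  18 → (12, 'cacacbbacbcaccacb')
  19 → (25, 'cacb')
  20 → (14, 'cacbbacbcaccacb')
  21 → (22, 'caccacb')
  22 → (27, 'cb')
  23 → (2, 'cbababbbbccacacbbacbcaccacb')
  24 → (16, 'cbbacbcaccacb')
  25 → (20, 'cbcaccacb')
  26 → (11, 'ccacacbbacbcaccacb')
  27 → (24, 'ccacb')
  28 → (1, 'ccbababbbbccacacbbacbcaccacb')

SA = [4, 6, 13, 26, 15, 19, 23, 0, 28, 3, 5, 18, 17, 7, 8, 9, 21, 10, 12, 25, 14, 22, 27, 2, 16, 20, 11, 24, 1]
i: (SA[i-1],SA[i]) lcp shared
  1: (4,6) 2 'ab'
  2: (6,13) 1 'a'
  3: (13,26) 2 'ac'
  4: (26,15) 3 'acb'
  5: (15,19) 3 'acb'
  6: (19,23) 2 'ac'
  7: (23,0) 3 'acc'
  8: (0,28) 0 ''
  9: (28,3) 1 'b'
  10: (3,5) 3 'bab'
  11: (5,18) 2 'ba'
  12: (18,17) 1 'b'
  13: (17,7) 2 'bb'
  14: (7,8) 3 'bbb'
  15: (8,9) 2 'bb'
  16: (9,21) 1 'b'
  17: (21,10) 2 'bc'
  18: (10,12) 0 ''
  19: (12,25) 3 'cac'
  20: (25,14) 4 'cacb'
  21: (14,22) 3 'cac'
  22: (22,27) 1 'c'
  23: (27,2) 2 'cb'
  24: (2,16) 2 'cb'
  25: (16,20) 2 'cb'
  26: (20,11) 1 'c'
  27: (11,24) 4 'ccac'
  28: (24,1) 2 'cc'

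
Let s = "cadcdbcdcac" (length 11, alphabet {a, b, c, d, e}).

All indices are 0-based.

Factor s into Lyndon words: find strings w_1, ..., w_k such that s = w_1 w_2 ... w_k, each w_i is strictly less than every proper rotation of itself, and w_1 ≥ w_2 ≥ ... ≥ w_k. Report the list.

["c", "adcdbcdc", "ac"]

emit factor 1: 'c' (i=0, period=1)
emit factor 2: 'adcdbcdc' (i=1, period=8)
emit factor 3: 'ac' (i=9, period=2)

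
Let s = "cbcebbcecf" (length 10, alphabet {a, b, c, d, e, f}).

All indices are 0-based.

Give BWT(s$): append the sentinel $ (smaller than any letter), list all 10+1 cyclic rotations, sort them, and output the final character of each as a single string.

rank  rotation     last
    0  $cbcebbcecf  f
    1  bbcecf$cbce  e
    2  bcebbcecf$c  c
    3  bcecf$cbceb  b
    4  cbcebbcecf$  $
    5  cebbcecf$cb  b
    6  cecf$cbcebb  b
    7  cf$cbcebbce  e
    8  ebbcecf$cbc  c
    9  ecf$cbcebbc  c
   10  f$cbcebbcec  c

fecb$bbeccc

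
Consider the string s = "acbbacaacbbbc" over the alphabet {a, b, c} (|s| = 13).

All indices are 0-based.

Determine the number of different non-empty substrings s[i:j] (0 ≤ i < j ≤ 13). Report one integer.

rank | idx | suffix
   0 |   6 | aacbbbc
   1 |   4 | acaacbbbc
   2 |   0 | acbbacaacbbbc
   3 |   7 | acbbbc
   4 |   3 | bacaacbbbc
   5 |   2 | bbacaacbbbc
   6 |   9 | bbbc
   7 |  10 | bbc
   8 |  11 | bc
   9 |  12 | c
  10 |   5 | caacbbbc
  11 |   1 | cbbacaacbbbc
  12 |   8 | cbbbc

SA = [6, 4, 0, 7, 3, 2, 9, 10, 11, 12, 5, 1, 8]
i: (SA[i-1],SA[i]) lcp shared
  1: (6,4) 1 'a'
  2: (4,0) 2 'ac'
  3: (0,7) 4 'acbb'
  4: (7,3) 0 ''
  5: (3,2) 1 'b'
  6: (2,9) 2 'bb'
  7: (9,10) 2 'bb'
  8: (10,11) 1 'b'
  9: (11,12) 0 ''
  10: (12,5) 1 'c'
  11: (5,1) 1 'c'
  12: (1,8) 3 'cbb'

n(n+1)/2 = 13·14/2 = 91
Σ LCP = 0 + 1 + 2 + 4 + 0 + 1 + 2 + 2 + 1 + 0 + 1 + 1 + 3 = 18
distinct = 91 − 18 = 73

73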